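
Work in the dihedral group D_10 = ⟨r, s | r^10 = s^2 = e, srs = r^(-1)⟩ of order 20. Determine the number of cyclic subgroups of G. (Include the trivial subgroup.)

Group the elements of G by the cyclic subgroup they generate; each cyclic subgroup of order d accounts for φ(d) elements.
Cyclic subgroups by order — order 1: 1; order 2: 11; order 5: 1; order 10: 1.
Total: 14.

14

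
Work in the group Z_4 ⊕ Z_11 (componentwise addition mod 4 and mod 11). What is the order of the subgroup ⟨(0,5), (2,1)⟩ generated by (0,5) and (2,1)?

22

|⟨(0,5)⟩| = 11 and |⟨(2,1)⟩| = 22, so |H| is a multiple of lcm(11, 22) = 22 and divides |G| = 44.
Closing under the operation: H = {(0,0), (0,1), (0,2), (0,3), (0,4), (0,5), (0,6), (0,7), (0,8), (0,9), (0,10), (2,0), (2,1), (2,2), (2,3), (2,4), (2,5), (2,6), (2,7), (2,8), (2,9), (2,10)}, so |H| = 22.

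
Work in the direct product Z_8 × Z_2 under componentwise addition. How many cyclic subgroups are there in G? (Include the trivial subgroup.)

8

A cyclic subgroup of order d is generated by each of its φ(d) elements of order d, so the cyclic subgroups of order d number (#elements of order d)/φ(d).
Cyclic subgroups by order — order 1: 1; order 2: 3; order 4: 2; order 8: 2.
Total: 8.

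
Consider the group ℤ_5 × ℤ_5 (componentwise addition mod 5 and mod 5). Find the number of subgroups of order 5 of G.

6

|G| = 25 and 5 | 25, so subgroups of order 5 are possible by Lagrange.
The subgroups of order 5 are: {(0,0), (0,1), (0,2), (0,3), (0,4)}; {(0,0), (1,0), (2,0), (3,0), (4,0)}; {(0,0), (1,1), (2,2), (3,3), (4,4)}; {(0,0), (1,2), (2,4), (3,1), (4,3)}; … (6 in all).
So G has 6 subgroups of order 5.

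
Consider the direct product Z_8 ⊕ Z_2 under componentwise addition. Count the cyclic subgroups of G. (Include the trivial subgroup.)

8

Group the elements of G by the cyclic subgroup they generate; each cyclic subgroup of order d accounts for φ(d) elements.
Cyclic subgroups by order — order 1: 1; order 2: 3; order 4: 2; order 8: 2.
Total: 8.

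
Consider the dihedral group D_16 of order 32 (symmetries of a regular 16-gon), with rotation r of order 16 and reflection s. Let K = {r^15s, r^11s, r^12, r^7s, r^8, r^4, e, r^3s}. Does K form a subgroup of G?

Yes

|K| = 8 divides |G| = 32, consistent with Lagrange.
K contains the identity, every element's inverse is in K, and K is closed under ·: it is a subgroup.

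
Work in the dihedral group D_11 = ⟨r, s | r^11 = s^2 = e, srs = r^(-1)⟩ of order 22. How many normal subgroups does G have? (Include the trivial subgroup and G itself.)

G has 14 subgroups. Checking conjugation-invariance by order — order 1: 1/1 normal; order 2: 0/11 normal; order 11: 1/1 normal; order 22: 1/1 normal.
Total normal subgroups: 3.

3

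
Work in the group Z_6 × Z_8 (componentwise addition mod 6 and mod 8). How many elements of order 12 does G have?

An element (a,b) has order lcm(ord(a), ord(b)); count pairs with lcm equal to 12.
Enumerating gives 8 such elements.

8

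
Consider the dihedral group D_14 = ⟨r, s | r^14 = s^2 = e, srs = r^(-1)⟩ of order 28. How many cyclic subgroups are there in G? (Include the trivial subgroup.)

Each element a generates a cyclic subgroup ⟨a⟩; distinct elements may generate the same one (a cyclic group of order d has φ(d) generators).
Cyclic subgroups by order — order 1: 1; order 2: 15; order 7: 1; order 14: 1.
Total: 18.

18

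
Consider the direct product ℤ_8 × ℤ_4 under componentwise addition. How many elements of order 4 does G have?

An element (a,b) has order lcm(ord(a), ord(b)); count pairs with lcm equal to 4.
Enumerating gives 12 such elements.

12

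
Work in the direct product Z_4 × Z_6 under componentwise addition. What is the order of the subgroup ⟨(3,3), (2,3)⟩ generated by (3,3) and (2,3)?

|⟨(3,3)⟩| = 4 and |⟨(2,3)⟩| = 2, so |H| is a multiple of lcm(4, 2) = 4 and divides |G| = 24.
Closing under the operation: H = {(0,0), (0,3), (1,0), (1,3), (2,0), (2,3), (3,0), (3,3)}, so |H| = 8.

8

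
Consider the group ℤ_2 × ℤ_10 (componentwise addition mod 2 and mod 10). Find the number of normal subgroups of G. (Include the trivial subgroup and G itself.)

10

G is abelian, so every subgroup is normal.
G has 10 subgroups in total, hence 10 normal subgroups.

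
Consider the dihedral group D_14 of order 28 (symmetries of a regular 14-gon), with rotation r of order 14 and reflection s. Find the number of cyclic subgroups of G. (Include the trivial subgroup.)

18

A cyclic subgroup of order d is generated by each of its φ(d) elements of order d, so the cyclic subgroups of order d number (#elements of order d)/φ(d).
Cyclic subgroups by order — order 1: 1; order 2: 15; order 7: 1; order 14: 1.
Total: 18.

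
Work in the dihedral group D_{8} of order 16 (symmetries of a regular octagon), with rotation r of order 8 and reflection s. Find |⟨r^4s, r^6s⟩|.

8

|⟨r^4s⟩| = 2 and |⟨r^6s⟩| = 2, so |H| is a multiple of lcm(2, 2) = 2 and divides |G| = 16.
Closing under the operation: H = {e, r^2, r^4, r^6, s, r^2s, r^4s, r^6s}, so |H| = 8.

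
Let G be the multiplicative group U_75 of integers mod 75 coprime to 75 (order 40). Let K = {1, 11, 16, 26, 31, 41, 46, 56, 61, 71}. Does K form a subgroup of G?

|K| = 10 divides |G| = 40, consistent with Lagrange.
K contains the identity, every element's inverse is in K, and K is closed under ·: it is a subgroup.
In fact K = ⟨71⟩.

Yes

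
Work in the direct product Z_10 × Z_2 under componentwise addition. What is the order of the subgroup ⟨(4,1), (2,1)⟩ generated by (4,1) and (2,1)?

10

|⟨(4,1)⟩| = 10 and |⟨(2,1)⟩| = 10, so |H| is a multiple of lcm(10, 10) = 10 and divides |G| = 20.
Closing under the operation: H = {(0,0), (0,1), (2,0), (2,1), (4,0), (4,1), (6,0), (6,1), (8,0), (8,1)}, so |H| = 10.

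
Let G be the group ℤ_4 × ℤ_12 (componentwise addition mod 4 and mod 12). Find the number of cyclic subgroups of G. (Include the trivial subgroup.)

A cyclic subgroup of order d is generated by each of its φ(d) elements of order d, so the cyclic subgroups of order d number (#elements of order d)/φ(d).
Cyclic subgroups by order — order 1: 1; order 2: 3; order 3: 1; order 4: 6; order 6: 3; order 12: 6.
Total: 20.

20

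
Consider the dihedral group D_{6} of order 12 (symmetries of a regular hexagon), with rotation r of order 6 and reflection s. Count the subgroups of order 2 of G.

7

|G| = 12 and 2 | 12, so subgroups of order 2 are possible by Lagrange.
The subgroups of order 2 are: {e, r^2s}; {e, r^3}; {e, r^3s}; {e, r^4s}; … (7 in all).
So G has 7 subgroups of order 2.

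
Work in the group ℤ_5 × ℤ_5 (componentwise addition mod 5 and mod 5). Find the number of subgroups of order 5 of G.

6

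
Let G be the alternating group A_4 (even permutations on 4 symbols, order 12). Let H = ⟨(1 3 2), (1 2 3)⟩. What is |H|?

|⟨(1 3 2)⟩| = 3 and |⟨(1 2 3)⟩| = 3, so |H| is a multiple of lcm(3, 3) = 3 and divides |G| = 12.
Closing under the operation: H = {e, (1 2 3), (1 3 2)}, so |H| = 3.

3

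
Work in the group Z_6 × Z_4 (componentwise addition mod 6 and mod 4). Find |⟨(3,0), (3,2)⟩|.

|⟨(3,0)⟩| = 2 and |⟨(3,2)⟩| = 2, so |H| is a multiple of lcm(2, 2) = 2 and divides |G| = 24.
Closing under the operation: H = {(0,0), (0,2), (3,0), (3,2)}, so |H| = 4.

4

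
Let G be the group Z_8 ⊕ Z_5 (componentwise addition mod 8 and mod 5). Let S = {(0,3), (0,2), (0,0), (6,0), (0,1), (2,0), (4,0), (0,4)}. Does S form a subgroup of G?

No

Closure fails: (0,1) + (4,0) = (4,1) ∉ S. So S is not a subgroup.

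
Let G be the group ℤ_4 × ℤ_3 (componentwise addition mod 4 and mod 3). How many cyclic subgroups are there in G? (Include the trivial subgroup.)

A cyclic subgroup of order d is generated by each of its φ(d) elements of order d, so the cyclic subgroups of order d number (#elements of order d)/φ(d).
Cyclic subgroups by order — order 1: 1; order 2: 1; order 3: 1; order 4: 1; order 6: 1; order 12: 1.
Total: 6.

6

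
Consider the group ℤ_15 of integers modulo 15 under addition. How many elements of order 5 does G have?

4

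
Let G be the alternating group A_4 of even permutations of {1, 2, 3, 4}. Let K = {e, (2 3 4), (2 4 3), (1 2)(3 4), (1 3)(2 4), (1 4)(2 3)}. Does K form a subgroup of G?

No

Closure fails: (2 4 3) ∘ (1 2)(3 4) = (1 4 2) ∉ K. So K is not a subgroup.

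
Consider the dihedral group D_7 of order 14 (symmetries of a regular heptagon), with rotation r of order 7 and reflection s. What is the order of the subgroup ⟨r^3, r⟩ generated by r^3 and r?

7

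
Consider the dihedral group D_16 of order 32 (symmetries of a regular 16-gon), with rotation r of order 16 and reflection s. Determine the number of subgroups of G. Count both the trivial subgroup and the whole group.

|G| = 32, so by Lagrange every subgroup order divides 32. Divisors: 1, 2, 4, 8, 16, 32.
Subgroups by order — order 1: 1; order 2: 17; order 4: 9; order 8: 5; order 16: 3; order 32: 1.
Total: 1 + 17 + 9 + 5 + 3 + 1 = 36.

36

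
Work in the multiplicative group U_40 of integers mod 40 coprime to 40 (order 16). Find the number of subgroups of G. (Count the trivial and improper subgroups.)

|G| = 16, so by Lagrange every subgroup order divides 16. Divisors: 1, 2, 4, 8, 16.
Subgroups by order — order 1: 1; order 2: 7; order 4: 11; order 8: 7; order 16: 1.
Total: 1 + 7 + 11 + 7 + 1 = 27.

27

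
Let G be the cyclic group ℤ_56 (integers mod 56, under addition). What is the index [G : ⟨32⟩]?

8

|⟨32⟩| = 7 and |G| = 56.
By Lagrange, [G : H] = |G|/|H| = 56/7 = 8.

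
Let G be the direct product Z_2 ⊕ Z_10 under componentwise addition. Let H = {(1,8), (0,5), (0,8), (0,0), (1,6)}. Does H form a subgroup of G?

No

(1,6) ∈ H but its inverse (1,4) ∉ H, so H is not a subgroup.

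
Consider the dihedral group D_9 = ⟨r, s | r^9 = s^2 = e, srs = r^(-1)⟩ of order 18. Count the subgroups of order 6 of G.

3

|G| = 18 and 6 | 18, so subgroups of order 6 are possible by Lagrange.
The subgroups of order 6 are: {e, r^3, r^6, r^2s, r^5s, r^8s}; {e, r^3, r^6, s, r^3s, r^6s}; {e, r^3, r^6, rs, r^4s, r^7s}.
So G has 3 subgroups of order 6.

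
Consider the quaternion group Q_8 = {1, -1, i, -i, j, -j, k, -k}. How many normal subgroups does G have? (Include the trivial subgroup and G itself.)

G has 6 subgroups. Checking conjugation-invariance by order — order 1: 1/1 normal; order 2: 1/1 normal; order 4: 3/3 normal; order 8: 1/1 normal.
Total normal subgroups: 6.

6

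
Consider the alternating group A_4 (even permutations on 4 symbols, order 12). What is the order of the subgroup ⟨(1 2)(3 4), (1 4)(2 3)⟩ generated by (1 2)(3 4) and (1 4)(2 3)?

4

|⟨(1 2)(3 4)⟩| = 2 and |⟨(1 4)(2 3)⟩| = 2, so |H| is a multiple of lcm(2, 2) = 2 and divides |G| = 12.
Closing under the operation: H = {e, (1 2)(3 4), (1 3)(2 4), (1 4)(2 3)}, so |H| = 4.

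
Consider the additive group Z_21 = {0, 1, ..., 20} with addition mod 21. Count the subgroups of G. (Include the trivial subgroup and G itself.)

4

Subgroups of the cyclic group Z_21 correspond bijectively to divisors of 21.
Divisors of 21: 1, 3, 7, 21.
So Z_21 has 4 subgroups.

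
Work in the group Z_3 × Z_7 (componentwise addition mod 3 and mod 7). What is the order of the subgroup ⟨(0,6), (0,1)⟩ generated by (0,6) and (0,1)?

7

|⟨(0,6)⟩| = 7 and |⟨(0,1)⟩| = 7, so |H| is a multiple of lcm(7, 7) = 7 and divides |G| = 21.
Closing under the operation: H = {(0,0), (0,1), (0,2), (0,3), (0,4), (0,5), (0,6)}, so |H| = 7.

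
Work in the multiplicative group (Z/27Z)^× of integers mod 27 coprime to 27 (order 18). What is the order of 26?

Compute successive powers of 26 mod 27: 26, 1; 26^2 ≡ 1 (mod 27).
So |⟨26⟩| = 2.

2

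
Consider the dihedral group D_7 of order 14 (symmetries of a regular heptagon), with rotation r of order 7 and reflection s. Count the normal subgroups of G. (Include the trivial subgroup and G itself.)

G has 10 subgroups. Checking conjugation-invariance by order — order 1: 1/1 normal; order 2: 0/7 normal; order 7: 1/1 normal; order 14: 1/1 normal.
Total normal subgroups: 3.

3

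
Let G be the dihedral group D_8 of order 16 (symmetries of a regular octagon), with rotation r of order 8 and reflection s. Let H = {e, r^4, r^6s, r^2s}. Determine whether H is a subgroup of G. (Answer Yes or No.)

Yes

|H| = 4 divides |G| = 16, consistent with Lagrange.
H contains the identity, every element's inverse is in H, and H is closed under ·: it is a subgroup.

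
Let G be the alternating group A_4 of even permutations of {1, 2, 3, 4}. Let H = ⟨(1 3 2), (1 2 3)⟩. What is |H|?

|⟨(1 3 2)⟩| = 3 and |⟨(1 2 3)⟩| = 3, so |H| is a multiple of lcm(3, 3) = 3 and divides |G| = 12.
Closing under the operation: H = {e, (1 2 3), (1 3 2)}, so |H| = 3.

3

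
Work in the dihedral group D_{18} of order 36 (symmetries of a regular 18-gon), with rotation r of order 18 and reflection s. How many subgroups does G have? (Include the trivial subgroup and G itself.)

|G| = 36, so by Lagrange every subgroup order divides 36. Divisors: 1, 2, 3, 4, 6, 9, 12, 18, 36.
Subgroups by order — order 1: 1; order 2: 19; order 3: 1; order 4: 9; order 6: 7; order 9: 1; order 12: 3; order 18: 3; order 36: 1.
Total: 1 + 19 + 1 + 9 + 7 + 1 + 3 + 3 + 1 = 45.

45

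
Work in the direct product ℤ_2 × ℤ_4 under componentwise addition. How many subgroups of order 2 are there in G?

|G| = 8 and 2 | 8, so subgroups of order 2 are possible by Lagrange.
The subgroups of order 2 are: {(0,0), (0,2)}; {(0,0), (1,0)}; {(0,0), (1,2)}.
So G has 3 subgroups of order 2.

3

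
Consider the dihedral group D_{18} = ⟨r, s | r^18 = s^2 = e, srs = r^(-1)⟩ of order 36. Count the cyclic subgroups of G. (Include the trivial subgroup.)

Group the elements of G by the cyclic subgroup they generate; each cyclic subgroup of order d accounts for φ(d) elements.
Cyclic subgroups by order — order 1: 1; order 2: 19; order 3: 1; order 6: 1; order 9: 1; order 18: 1.
Total: 24.

24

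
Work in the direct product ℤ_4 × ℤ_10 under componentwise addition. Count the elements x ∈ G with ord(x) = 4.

An element (a,b) has order lcm(ord(a), ord(b)); count pairs with lcm equal to 4.
Enumerating gives 4 such elements.

4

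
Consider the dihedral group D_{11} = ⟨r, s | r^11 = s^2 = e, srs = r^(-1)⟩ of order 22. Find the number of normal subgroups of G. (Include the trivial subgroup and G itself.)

G has 14 subgroups. Checking conjugation-invariance by order — order 1: 1/1 normal; order 2: 0/11 normal; order 11: 1/1 normal; order 22: 1/1 normal.
Total normal subgroups: 3.

3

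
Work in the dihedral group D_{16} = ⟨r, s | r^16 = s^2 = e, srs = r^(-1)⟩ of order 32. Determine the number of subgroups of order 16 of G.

3

|G| = 32 and 16 | 32, so subgroups of order 16 are possible by Lagrange.
The subgroups of order 16 are: {e, r, r^2, r^3, r^4, r^5, r^6, r^7, r^8, r^9, r^10, r^11, r^12, r^13, r^14, r^15}; {e, r^2, r^4, r^6, r^8, r^10, r^12, r^14, s, r^2s, r^4s, r^6s, r^8s, r^10s, r^12s, r^14s}; {e, r^2, r^4, r^6, r^8, r^10, r^12, r^14, rs, r^3s, r^5s, r^7s, r^9s, r^11s, r^13s, r^15s}.
So G has 3 subgroups of order 16.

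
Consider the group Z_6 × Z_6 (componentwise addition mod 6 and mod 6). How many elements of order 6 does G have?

24

An element (a,b) has order lcm(ord(a), ord(b)); count pairs with lcm equal to 6.
Enumerating gives 24 such elements.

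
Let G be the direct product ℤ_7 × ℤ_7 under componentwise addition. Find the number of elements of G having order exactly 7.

An element (a,b) has order lcm(ord(a), ord(b)); count pairs with lcm equal to 7.
Enumerating gives 48 such elements.

48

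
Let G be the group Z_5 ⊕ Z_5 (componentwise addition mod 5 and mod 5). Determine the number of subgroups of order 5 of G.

|G| = 25 and 5 | 25, so subgroups of order 5 are possible by Lagrange.
The subgroups of order 5 are: {(0,0), (0,1), (0,2), (0,3), (0,4)}; {(0,0), (1,0), (2,0), (3,0), (4,0)}; {(0,0), (1,1), (2,2), (3,3), (4,4)}; {(0,0), (1,2), (2,4), (3,1), (4,3)}; … (6 in all).
So G has 6 subgroups of order 5.

6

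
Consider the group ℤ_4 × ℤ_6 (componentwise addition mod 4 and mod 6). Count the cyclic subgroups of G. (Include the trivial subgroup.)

12

Group the elements of G by the cyclic subgroup they generate; each cyclic subgroup of order d accounts for φ(d) elements.
Cyclic subgroups by order — order 1: 1; order 2: 3; order 3: 1; order 4: 2; order 6: 3; order 12: 2.
Total: 12.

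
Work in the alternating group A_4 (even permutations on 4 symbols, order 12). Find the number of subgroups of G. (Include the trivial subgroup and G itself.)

10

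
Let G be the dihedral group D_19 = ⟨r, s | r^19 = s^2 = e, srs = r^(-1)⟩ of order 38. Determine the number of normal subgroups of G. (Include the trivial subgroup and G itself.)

3

G has 22 subgroups. Checking conjugation-invariance by order — order 1: 1/1 normal; order 2: 0/19 normal; order 19: 1/1 normal; order 38: 1/1 normal.
Total normal subgroups: 3.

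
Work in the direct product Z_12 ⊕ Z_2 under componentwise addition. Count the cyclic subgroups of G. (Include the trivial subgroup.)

Each element a generates a cyclic subgroup ⟨a⟩; distinct elements may generate the same one (a cyclic group of order d has φ(d) generators).
Cyclic subgroups by order — order 1: 1; order 2: 3; order 3: 1; order 4: 2; order 6: 3; order 12: 2.
Total: 12.

12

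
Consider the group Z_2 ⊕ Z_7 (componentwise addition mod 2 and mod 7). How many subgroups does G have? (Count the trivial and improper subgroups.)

4

|G| = 14, so by Lagrange every subgroup order divides 14. Divisors: 1, 2, 7, 14.
Subgroups by order — order 1: 1; order 2: 1; order 7: 1; order 14: 1.
Total: 1 + 1 + 1 + 1 = 4.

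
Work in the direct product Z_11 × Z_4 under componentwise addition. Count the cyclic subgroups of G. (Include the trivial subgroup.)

A cyclic subgroup of order d is generated by each of its φ(d) elements of order d, so the cyclic subgroups of order d number (#elements of order d)/φ(d).
Cyclic subgroups by order — order 1: 1; order 2: 1; order 4: 1; order 11: 1; order 22: 1; order 44: 1.
Total: 6.

6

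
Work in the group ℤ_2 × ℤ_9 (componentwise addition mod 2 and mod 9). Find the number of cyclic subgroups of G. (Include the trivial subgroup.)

A cyclic subgroup of order d is generated by each of its φ(d) elements of order d, so the cyclic subgroups of order d number (#elements of order d)/φ(d).
Cyclic subgroups by order — order 1: 1; order 2: 1; order 3: 1; order 6: 1; order 9: 1; order 18: 1.
Total: 6.

6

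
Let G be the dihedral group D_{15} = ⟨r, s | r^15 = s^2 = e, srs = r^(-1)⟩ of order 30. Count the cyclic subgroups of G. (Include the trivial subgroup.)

19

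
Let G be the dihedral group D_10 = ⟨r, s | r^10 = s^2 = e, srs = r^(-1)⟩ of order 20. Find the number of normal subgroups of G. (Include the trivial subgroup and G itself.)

G has 22 subgroups. Checking conjugation-invariance by order — order 1: 1/1 normal; order 2: 1/11 normal; order 4: 0/5 normal; order 5: 1/1 normal; order 10: 3/3 normal; order 20: 1/1 normal.
Total normal subgroups: 7.

7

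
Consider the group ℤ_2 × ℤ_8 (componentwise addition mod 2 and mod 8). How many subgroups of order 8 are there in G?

|G| = 16 and 8 | 16, so subgroups of order 8 are possible by Lagrange.
The subgroups of order 8 are: {(0,0), (0,1), (0,2), (0,3), (0,4), (0,5), (0,6), (0,7)}; {(0,0), (0,2), (0,4), (0,6), (1,0), (1,2), (1,4), (1,6)}; {(0,0), (0,2), (0,4), (0,6), (1,1), (1,3), (1,5), (1,7)}.
So G has 3 subgroups of order 8.

3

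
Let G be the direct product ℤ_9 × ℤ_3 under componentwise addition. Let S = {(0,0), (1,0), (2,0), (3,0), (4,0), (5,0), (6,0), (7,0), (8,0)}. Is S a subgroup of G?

Yes

|S| = 9 divides |G| = 27, consistent with Lagrange.
S contains the identity, every element's inverse is in S, and S is closed under +: it is a subgroup.
In fact S = ⟨(4,0)⟩.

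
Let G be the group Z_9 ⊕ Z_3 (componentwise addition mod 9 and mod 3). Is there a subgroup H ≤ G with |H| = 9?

Yes

9 | 27. A subgroup of order 9 is {(0,0), (0,1), (0,2), (3,0), (3,1), (3,2), (6,0), (6,1), (6,2)}.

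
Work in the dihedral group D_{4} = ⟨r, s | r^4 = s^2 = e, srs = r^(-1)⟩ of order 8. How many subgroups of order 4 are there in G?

3

|G| = 8 and 4 | 8, so subgroups of order 4 are possible by Lagrange.
The subgroups of order 4 are: {e, r, r^2, r^3}; {e, r^2, s, r^2s}; {e, r^2, rs, r^3s}.
So G has 3 subgroups of order 4.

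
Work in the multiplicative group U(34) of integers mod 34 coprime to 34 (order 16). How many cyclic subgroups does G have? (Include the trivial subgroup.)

Each element a generates a cyclic subgroup ⟨a⟩; distinct elements may generate the same one (a cyclic group of order d has φ(d) generators).
Cyclic subgroups by order — order 1: 1; order 2: 1; order 4: 1; order 8: 1; order 16: 1.
Total: 5.

5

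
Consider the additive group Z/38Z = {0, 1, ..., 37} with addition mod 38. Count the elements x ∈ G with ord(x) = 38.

18

In a cyclic group of order 38, the number of elements of order d (for d | 38) is φ(d).
φ(38) = 18.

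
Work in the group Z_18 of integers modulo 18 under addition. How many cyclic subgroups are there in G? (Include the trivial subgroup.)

A cyclic subgroup of order d is generated by each of its φ(d) elements of order d, so the cyclic subgroups of order d number (#elements of order d)/φ(d).
Cyclic subgroups by order — order 1: 1; order 2: 1; order 3: 1; order 6: 1; order 9: 1; order 18: 1.
Total: 6.

6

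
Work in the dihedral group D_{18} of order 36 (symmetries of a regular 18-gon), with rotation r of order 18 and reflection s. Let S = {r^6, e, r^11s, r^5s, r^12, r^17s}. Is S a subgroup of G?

Yes

|S| = 6 divides |G| = 36, consistent with Lagrange.
S contains the identity, every element's inverse is in S, and S is closed under ·: it is a subgroup.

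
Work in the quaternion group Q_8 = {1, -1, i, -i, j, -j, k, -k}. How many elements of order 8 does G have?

0

No element of G has order 8 (even though 8 | 8).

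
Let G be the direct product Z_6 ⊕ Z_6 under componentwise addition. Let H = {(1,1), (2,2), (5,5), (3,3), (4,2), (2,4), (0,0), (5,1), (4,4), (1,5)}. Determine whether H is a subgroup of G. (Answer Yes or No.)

No

|H| = 10 does not divide |G| = 36, so by Lagrange H is not a subgroup.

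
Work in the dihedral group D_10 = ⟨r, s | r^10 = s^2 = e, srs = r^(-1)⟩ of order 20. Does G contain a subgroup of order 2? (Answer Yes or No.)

Yes

2 | 20. A subgroup of order 2 is {e, r^2s}.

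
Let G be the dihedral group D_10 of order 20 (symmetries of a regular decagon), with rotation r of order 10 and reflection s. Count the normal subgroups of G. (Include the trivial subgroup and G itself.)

G has 22 subgroups. Checking conjugation-invariance by order — order 1: 1/1 normal; order 2: 1/11 normal; order 4: 0/5 normal; order 5: 1/1 normal; order 10: 3/3 normal; order 20: 1/1 normal.
Total normal subgroups: 7.

7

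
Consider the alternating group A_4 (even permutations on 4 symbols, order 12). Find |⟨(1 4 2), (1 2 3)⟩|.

|⟨(1 4 2)⟩| = 3 and |⟨(1 2 3)⟩| = 3, so |H| is a multiple of lcm(3, 3) = 3 and divides |G| = 12.
Closing {(1 4 2), (1 2 3)} under the group operation gives all of G, so |H| = 12.

12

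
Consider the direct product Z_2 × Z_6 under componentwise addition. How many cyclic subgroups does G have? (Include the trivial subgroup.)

Each element a generates a cyclic subgroup ⟨a⟩; distinct elements may generate the same one (a cyclic group of order d has φ(d) generators).
Cyclic subgroups by order — order 1: 1; order 2: 3; order 3: 1; order 6: 3.
Total: 8.

8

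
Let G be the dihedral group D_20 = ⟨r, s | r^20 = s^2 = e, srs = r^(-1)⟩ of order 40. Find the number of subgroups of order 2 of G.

|G| = 40 and 2 | 40, so subgroups of order 2 are possible by Lagrange.
The subgroups of order 2 are: {e, r^10}; {e, r^10s}; {e, r^11s}; {e, r^12s}; … (21 in all).
So G has 21 subgroups of order 2.

21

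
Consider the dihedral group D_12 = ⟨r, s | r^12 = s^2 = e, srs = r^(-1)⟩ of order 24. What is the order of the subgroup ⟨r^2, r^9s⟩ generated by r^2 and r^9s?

|⟨r^2⟩| = 6 and |⟨r^9s⟩| = 2, so |H| is a multiple of lcm(6, 2) = 6 and divides |G| = 24.
Closing under the operation: H = {e, r^2, r^4, r^6, r^8, r^10, rs, r^3s, r^5s, r^7s, r^9s, r^11s}, so |H| = 12.

12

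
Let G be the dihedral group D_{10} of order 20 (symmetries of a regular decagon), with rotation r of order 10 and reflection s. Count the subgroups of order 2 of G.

11

|G| = 20 and 2 | 20, so subgroups of order 2 are possible by Lagrange.
The subgroups of order 2 are: {e, r^2s}; {e, r^3s}; {e, r^4s}; {e, r^5}; … (11 in all).
So G has 11 subgroups of order 2.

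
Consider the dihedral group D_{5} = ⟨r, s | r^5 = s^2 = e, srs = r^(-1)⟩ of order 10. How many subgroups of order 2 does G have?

|G| = 10 and 2 | 10, so subgroups of order 2 are possible by Lagrange.
The subgroups of order 2 are: {e, r^2s}; {e, r^3s}; {e, r^4s}; {e, rs}; … (5 in all).
So G has 5 subgroups of order 2.

5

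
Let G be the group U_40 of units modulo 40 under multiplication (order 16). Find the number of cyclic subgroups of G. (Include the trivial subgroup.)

Group the elements of G by the cyclic subgroup they generate; each cyclic subgroup of order d accounts for φ(d) elements.
Cyclic subgroups by order — order 1: 1; order 2: 7; order 4: 4.
Total: 12.

12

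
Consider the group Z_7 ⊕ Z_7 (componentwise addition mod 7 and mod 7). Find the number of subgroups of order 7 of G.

8

|G| = 49 and 7 | 49, so subgroups of order 7 are possible by Lagrange.
The subgroups of order 7 are: {(0,0), (0,1), (0,2), (0,3), (0,4), (0,5), (0,6)}; {(0,0), (1,0), (2,0), (3,0), (4,0), (5,0), (6,0)}; {(0,0), (1,1), (2,2), (3,3), (4,4), (5,5), (6,6)}; {(0,0), (1,2), (2,4), (3,6), (4,1), (5,3), (6,5)}; … (8 in all).
So G has 8 subgroups of order 7.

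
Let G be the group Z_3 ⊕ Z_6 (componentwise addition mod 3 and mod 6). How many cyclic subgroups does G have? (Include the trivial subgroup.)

10

A cyclic subgroup of order d is generated by each of its φ(d) elements of order d, so the cyclic subgroups of order d number (#elements of order d)/φ(d).
Cyclic subgroups by order — order 1: 1; order 2: 1; order 3: 4; order 6: 4.
Total: 10.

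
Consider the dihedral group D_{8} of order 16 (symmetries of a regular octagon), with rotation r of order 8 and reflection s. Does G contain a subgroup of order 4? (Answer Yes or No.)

4 | 16. A subgroup of order 4 is {e, r^2, r^4, r^6}.

Yes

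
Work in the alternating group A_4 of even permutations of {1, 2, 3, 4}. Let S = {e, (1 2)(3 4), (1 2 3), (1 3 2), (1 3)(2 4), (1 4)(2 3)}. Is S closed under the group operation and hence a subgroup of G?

Closure fails: (1 3 2) ∘ (1 2)(3 4) = (2 3 4) ∉ S. So S is not a subgroup.

No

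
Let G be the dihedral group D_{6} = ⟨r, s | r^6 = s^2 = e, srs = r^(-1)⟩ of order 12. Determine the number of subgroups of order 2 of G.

7

|G| = 12 and 2 | 12, so subgroups of order 2 are possible by Lagrange.
The subgroups of order 2 are: {e, r^2s}; {e, r^3}; {e, r^3s}; {e, r^4s}; … (7 in all).
So G has 7 subgroups of order 2.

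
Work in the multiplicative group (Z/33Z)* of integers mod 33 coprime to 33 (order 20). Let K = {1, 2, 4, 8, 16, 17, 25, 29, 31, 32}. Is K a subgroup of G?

|K| = 10 divides |G| = 20, consistent with Lagrange.
K contains the identity, every element's inverse is in K, and K is closed under ·: it is a subgroup.
In fact K = ⟨2⟩.

Yes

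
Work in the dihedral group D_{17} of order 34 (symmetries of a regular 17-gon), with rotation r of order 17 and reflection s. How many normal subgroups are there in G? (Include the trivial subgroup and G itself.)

G has 20 subgroups. Checking conjugation-invariance by order — order 1: 1/1 normal; order 2: 0/17 normal; order 17: 1/1 normal; order 34: 1/1 normal.
Total normal subgroups: 3.

3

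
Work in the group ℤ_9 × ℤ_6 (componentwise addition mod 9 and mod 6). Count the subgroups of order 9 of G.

4

|G| = 54 and 9 | 54, so subgroups of order 9 are possible by Lagrange.
The subgroups of order 9 are: {(0,0), (0,2), (0,4), (3,0), (3,2), (3,4), (6,0), (6,2), (6,4)}; {(0,0), (1,0), (2,0), (3,0), (4,0), (5,0), (6,0), (7,0), (8,0)}; {(0,0), (1,2), (2,4), (3,0), (4,2), (5,4), (6,0), (7,2), (8,4)}; {(0,0), (1,4), (2,2), (3,0), (4,4), (5,2), (6,0), (7,4), (8,2)}.
So G has 4 subgroups of order 9.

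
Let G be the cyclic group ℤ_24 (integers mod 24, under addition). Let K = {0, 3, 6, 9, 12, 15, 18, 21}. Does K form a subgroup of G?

|K| = 8 divides |G| = 24, consistent with Lagrange.
K contains the identity, every element's inverse is in K, and K is closed under +: it is a subgroup.
In fact K = ⟨3⟩.

Yes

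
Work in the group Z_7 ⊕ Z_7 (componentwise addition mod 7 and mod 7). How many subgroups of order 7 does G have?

8

|G| = 49 and 7 | 49, so subgroups of order 7 are possible by Lagrange.
The subgroups of order 7 are: {(0,0), (0,1), (0,2), (0,3), (0,4), (0,5), (0,6)}; {(0,0), (1,0), (2,0), (3,0), (4,0), (5,0), (6,0)}; {(0,0), (1,1), (2,2), (3,3), (4,4), (5,5), (6,6)}; {(0,0), (1,2), (2,4), (3,6), (4,1), (5,3), (6,5)}; … (8 in all).
So G has 8 subgroups of order 7.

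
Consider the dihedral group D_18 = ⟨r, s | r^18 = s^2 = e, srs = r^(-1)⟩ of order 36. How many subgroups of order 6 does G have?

|G| = 36 and 6 | 36, so subgroups of order 6 are possible by Lagrange.
The subgroups of order 6 are: {e, r^6, r^12, r^4s, r^10s, r^16s}; {e, r^6, r^12, r^5s, r^11s, r^17s}; {e, r^6, r^12, s, r^6s, r^12s}; {e, r^6, r^12, rs, r^7s, r^13s}; … (7 in all).
So G has 7 subgroups of order 6.

7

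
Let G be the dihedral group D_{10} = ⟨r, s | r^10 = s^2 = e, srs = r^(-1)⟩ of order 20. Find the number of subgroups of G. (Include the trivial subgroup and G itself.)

22

|G| = 20, so by Lagrange every subgroup order divides 20. Divisors: 1, 2, 4, 5, 10, 20.
Subgroups by order — order 1: 1; order 2: 11; order 4: 5; order 5: 1; order 10: 3; order 20: 1.
Total: 1 + 11 + 5 + 1 + 3 + 1 = 22.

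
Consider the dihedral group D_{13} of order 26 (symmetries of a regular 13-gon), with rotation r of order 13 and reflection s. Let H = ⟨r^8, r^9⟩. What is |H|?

13

|⟨r^8⟩| = 13 and |⟨r^9⟩| = 13, so |H| is a multiple of lcm(13, 13) = 13 and divides |G| = 26.
Closing under the operation: H = {e, r, r^2, r^3, r^4, r^5, r^6, r^7, r^8, r^9, r^10, r^11, r^12}, so |H| = 13.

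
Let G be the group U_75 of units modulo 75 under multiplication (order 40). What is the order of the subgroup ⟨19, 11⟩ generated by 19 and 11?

|⟨19⟩| = 10 and |⟨11⟩| = 10, so |H| is a multiple of lcm(10, 10) = 10 and divides |G| = 40.
Closing under the operation: H = {1, 4, 11, 14, 16, 19, 26, 29, 31, 34, 41, 44, 46, 49, 56, 59, 61, 64, 71, 74}, so |H| = 20.

20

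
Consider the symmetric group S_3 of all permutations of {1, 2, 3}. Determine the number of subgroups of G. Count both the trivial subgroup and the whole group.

|G| = 6, so by Lagrange every subgroup order divides 6. Divisors: 1, 2, 3, 6.
Subgroups by order — order 1: 1; order 2: 3; order 3: 1; order 6: 1.
Total: 1 + 3 + 1 + 1 = 6.

6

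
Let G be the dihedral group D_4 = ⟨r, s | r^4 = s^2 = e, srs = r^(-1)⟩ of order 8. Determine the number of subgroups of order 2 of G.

|G| = 8 and 2 | 8, so subgroups of order 2 are possible by Lagrange.
The subgroups of order 2 are: {e, r^2}; {e, r^2s}; {e, r^3s}; {e, rs}; … (5 in all).
So G has 5 subgroups of order 2.

5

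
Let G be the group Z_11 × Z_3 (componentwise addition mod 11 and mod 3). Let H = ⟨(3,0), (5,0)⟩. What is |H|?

|⟨(3,0)⟩| = 11 and |⟨(5,0)⟩| = 11, so |H| is a multiple of lcm(11, 11) = 11 and divides |G| = 33.
Closing under the operation: H = {(0,0), (1,0), (2,0), (3,0), (4,0), (5,0), (6,0), (7,0), (8,0), (9,0), (10,0)}, so |H| = 11.

11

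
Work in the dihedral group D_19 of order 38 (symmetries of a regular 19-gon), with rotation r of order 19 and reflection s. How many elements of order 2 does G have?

Enumerating element orders in G gives 19 elements of order 2.

19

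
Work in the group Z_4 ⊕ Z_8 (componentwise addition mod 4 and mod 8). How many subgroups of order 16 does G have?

3

|G| = 32 and 16 | 32, so subgroups of order 16 are possible by Lagrange.
The subgroups of order 16 are: {(0,0), (0,1), (0,2), (0,3), (0,4), (0,5), (0,6), (0,7), (2,0), (2,1), (2,2), (2,3), (2,4), (2,5), (2,6), (2,7)}; {(0,0), (0,2), (0,4), (0,6), (1,0), (1,2), (1,4), (1,6), (2,0), (2,2), (2,4), (2,6), (3,0), (3,2), (3,4), (3,6)}; {(0,0), (0,2), (0,4), (0,6), (1,1), (1,3), (1,5), (1,7), (2,0), (2,2), (2,4), (2,6), (3,1), (3,3), (3,5), (3,7)}.
So G has 3 subgroups of order 16.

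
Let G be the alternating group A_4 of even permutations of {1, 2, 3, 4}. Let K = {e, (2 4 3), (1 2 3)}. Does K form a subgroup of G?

No

(2 4 3) ∈ K but its inverse (2 3 4) ∉ K, so K is not a subgroup.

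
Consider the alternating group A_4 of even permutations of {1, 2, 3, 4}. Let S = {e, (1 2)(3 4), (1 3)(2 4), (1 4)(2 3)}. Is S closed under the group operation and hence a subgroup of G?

Yes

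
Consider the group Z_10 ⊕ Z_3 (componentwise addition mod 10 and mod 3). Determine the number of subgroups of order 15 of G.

|G| = 30 and 15 | 30, so subgroups of order 15 are possible by Lagrange.
The subgroups of order 15 are: {(0,0), (0,1), (0,2), (2,0), (2,1), (2,2), (4,0), (4,1), (4,2), (6,0), (6,1), (6,2), (8,0), (8,1), (8,2)}.
So G has 1 subgroup of order 15.

1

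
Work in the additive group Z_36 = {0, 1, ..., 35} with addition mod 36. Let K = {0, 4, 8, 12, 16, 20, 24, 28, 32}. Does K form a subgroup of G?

Yes

|K| = 9 divides |G| = 36, consistent with Lagrange.
K contains the identity, every element's inverse is in K, and K is closed under +: it is a subgroup.
In fact K = ⟨32⟩.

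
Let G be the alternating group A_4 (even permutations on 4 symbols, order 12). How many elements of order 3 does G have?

The elements of order 3 are: (2 3 4), (2 4 3), (1 2 3), (1 2 4), (1 3 2), (1 3 4), (1 4 2), (1 4 3).
That's 8.

8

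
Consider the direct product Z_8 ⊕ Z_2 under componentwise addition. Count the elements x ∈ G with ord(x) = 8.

8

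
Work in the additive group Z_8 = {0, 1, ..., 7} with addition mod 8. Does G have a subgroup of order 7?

No

7 does not divide |G| = 8, so by Lagrange no subgroup of order 7 exists.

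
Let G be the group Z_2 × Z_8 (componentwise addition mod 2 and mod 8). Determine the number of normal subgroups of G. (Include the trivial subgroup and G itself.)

11

G is abelian, so every subgroup is normal.
G has 11 subgroups in total, hence 11 normal subgroups.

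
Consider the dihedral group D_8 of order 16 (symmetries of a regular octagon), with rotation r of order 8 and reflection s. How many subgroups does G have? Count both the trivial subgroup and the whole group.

19

|G| = 16, so by Lagrange every subgroup order divides 16. Divisors: 1, 2, 4, 8, 16.
Subgroups by order — order 1: 1; order 2: 9; order 4: 5; order 8: 3; order 16: 1.
Total: 1 + 9 + 5 + 3 + 1 = 19.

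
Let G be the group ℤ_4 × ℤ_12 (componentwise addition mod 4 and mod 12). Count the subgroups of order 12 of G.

7

|G| = 48 and 12 | 48, so subgroups of order 12 are possible by Lagrange.
The subgroups of order 12 are: {(0,0), (0,1), (0,2), (0,3), (0,4), (0,5), (0,6), (0,7), (0,8), (0,9), (0,10), (0,11)}; {(0,0), (0,2), (0,4), (0,6), (0,8), (0,10), (2,0), (2,2), (2,4), (2,6), (2,8), (2,10)}; {(0,0), (0,2), (0,4), (0,6), (0,8), (0,10), (2,1), (2,3), (2,5), (2,7), (2,9), (2,11)}; {(0,0), (0,4), (0,8), (1,0), (1,4), (1,8), (2,0), (2,4), (2,8), (3,0), (3,4), (3,8)}; … (7 in all).
So G has 7 subgroups of order 12.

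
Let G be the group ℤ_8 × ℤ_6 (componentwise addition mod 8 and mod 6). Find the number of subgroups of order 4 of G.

3

|G| = 48 and 4 | 48, so subgroups of order 4 are possible by Lagrange.
The subgroups of order 4 are: {(0,0), (0,3), (4,0), (4,3)}; {(0,0), (2,0), (4,0), (6,0)}; {(0,0), (2,3), (4,0), (6,3)}.
So G has 3 subgroups of order 4.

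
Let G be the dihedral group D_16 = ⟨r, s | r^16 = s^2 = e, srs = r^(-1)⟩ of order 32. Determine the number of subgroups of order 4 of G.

|G| = 32 and 4 | 32, so subgroups of order 4 are possible by Lagrange.
The subgroups of order 4 are: {e, r^8, r^2s, r^10s}; {e, r^8, r^3s, r^11s}; {e, r^4, r^8, r^12}; {e, r^8, r^4s, r^12s}; … (9 in all).
So G has 9 subgroups of order 4.

9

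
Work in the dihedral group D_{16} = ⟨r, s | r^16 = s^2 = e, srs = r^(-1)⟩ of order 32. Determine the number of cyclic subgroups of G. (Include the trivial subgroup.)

21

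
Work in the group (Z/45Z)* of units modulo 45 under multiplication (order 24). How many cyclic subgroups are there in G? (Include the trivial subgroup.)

Group the elements of G by the cyclic subgroup they generate; each cyclic subgroup of order d accounts for φ(d) elements.
Cyclic subgroups by order — order 1: 1; order 2: 3; order 3: 1; order 4: 2; order 6: 3; order 12: 2.
Total: 12.

12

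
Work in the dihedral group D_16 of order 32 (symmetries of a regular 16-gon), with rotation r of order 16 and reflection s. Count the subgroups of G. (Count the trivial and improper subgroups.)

|G| = 32, so by Lagrange every subgroup order divides 32. Divisors: 1, 2, 4, 8, 16, 32.
Subgroups by order — order 1: 1; order 2: 17; order 4: 9; order 8: 5; order 16: 3; order 32: 1.
Total: 1 + 17 + 9 + 5 + 3 + 1 = 36.

36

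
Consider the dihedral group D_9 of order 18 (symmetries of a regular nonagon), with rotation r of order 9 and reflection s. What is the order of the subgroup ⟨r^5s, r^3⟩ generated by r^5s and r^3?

|⟨r^5s⟩| = 2 and |⟨r^3⟩| = 3, so |H| is a multiple of lcm(2, 3) = 6 and divides |G| = 18.
Closing under the operation: H = {e, r^3, r^6, r^2s, r^5s, r^8s}, so |H| = 6.

6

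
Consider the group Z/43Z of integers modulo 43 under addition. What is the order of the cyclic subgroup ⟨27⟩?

43

In Z/43Z, the order of an element a is n/gcd(a, n).
gcd(27, 43) = 1, so |⟨27⟩| = 43/1 = 43.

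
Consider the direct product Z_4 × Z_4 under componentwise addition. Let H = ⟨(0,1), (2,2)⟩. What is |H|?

|⟨(0,1)⟩| = 4 and |⟨(2,2)⟩| = 2, so |H| is a multiple of lcm(4, 2) = 4 and divides |G| = 16.
Closing under the operation: H = {(0,0), (0,1), (0,2), (0,3), (2,0), (2,1), (2,2), (2,3)}, so |H| = 8.

8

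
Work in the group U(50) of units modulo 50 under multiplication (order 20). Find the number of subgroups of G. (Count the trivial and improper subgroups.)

6

|G| = 20, so by Lagrange every subgroup order divides 20. Divisors: 1, 2, 4, 5, 10, 20.
Subgroups by order — order 1: 1; order 2: 1; order 4: 1; order 5: 1; order 10: 1; order 20: 1.
Total: 1 + 1 + 1 + 1 + 1 + 1 = 6.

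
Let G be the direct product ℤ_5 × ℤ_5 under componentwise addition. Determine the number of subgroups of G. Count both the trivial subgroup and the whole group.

8

|G| = 25, so by Lagrange every subgroup order divides 25. Divisors: 1, 5, 25.
Subgroups by order — order 1: 1; order 5: 6; order 25: 1.
Total: 1 + 6 + 1 = 8.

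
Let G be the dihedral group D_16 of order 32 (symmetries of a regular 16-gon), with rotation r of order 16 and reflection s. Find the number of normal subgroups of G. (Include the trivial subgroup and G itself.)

G has 36 subgroups. Checking conjugation-invariance by order — order 1: 1/1 normal; order 2: 1/17 normal; order 4: 1/9 normal; order 8: 1/5 normal; order 16: 3/3 normal; order 32: 1/1 normal.
Total normal subgroups: 8.

8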